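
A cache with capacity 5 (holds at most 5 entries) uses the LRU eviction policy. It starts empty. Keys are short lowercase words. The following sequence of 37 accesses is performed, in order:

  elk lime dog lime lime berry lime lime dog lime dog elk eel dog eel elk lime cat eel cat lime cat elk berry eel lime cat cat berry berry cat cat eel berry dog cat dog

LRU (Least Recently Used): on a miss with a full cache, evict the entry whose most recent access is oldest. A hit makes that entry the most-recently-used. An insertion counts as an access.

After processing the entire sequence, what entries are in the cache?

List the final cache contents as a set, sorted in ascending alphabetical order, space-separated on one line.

Answer: berry cat dog eel lime

Derivation:
LRU simulation (capacity=5):
  1. access elk: MISS. Cache (LRU->MRU): [elk]
  2. access lime: MISS. Cache (LRU->MRU): [elk lime]
  3. access dog: MISS. Cache (LRU->MRU): [elk lime dog]
  4. access lime: HIT. Cache (LRU->MRU): [elk dog lime]
  5. access lime: HIT. Cache (LRU->MRU): [elk dog lime]
  6. access berry: MISS. Cache (LRU->MRU): [elk dog lime berry]
  7. access lime: HIT. Cache (LRU->MRU): [elk dog berry lime]
  8. access lime: HIT. Cache (LRU->MRU): [elk dog berry lime]
  9. access dog: HIT. Cache (LRU->MRU): [elk berry lime dog]
  10. access lime: HIT. Cache (LRU->MRU): [elk berry dog lime]
  11. access dog: HIT. Cache (LRU->MRU): [elk berry lime dog]
  12. access elk: HIT. Cache (LRU->MRU): [berry lime dog elk]
  13. access eel: MISS. Cache (LRU->MRU): [berry lime dog elk eel]
  14. access dog: HIT. Cache (LRU->MRU): [berry lime elk eel dog]
  15. access eel: HIT. Cache (LRU->MRU): [berry lime elk dog eel]
  16. access elk: HIT. Cache (LRU->MRU): [berry lime dog eel elk]
  17. access lime: HIT. Cache (LRU->MRU): [berry dog eel elk lime]
  18. access cat: MISS, evict berry. Cache (LRU->MRU): [dog eel elk lime cat]
  19. access eel: HIT. Cache (LRU->MRU): [dog elk lime cat eel]
  20. access cat: HIT. Cache (LRU->MRU): [dog elk lime eel cat]
  21. access lime: HIT. Cache (LRU->MRU): [dog elk eel cat lime]
  22. access cat: HIT. Cache (LRU->MRU): [dog elk eel lime cat]
  23. access elk: HIT. Cache (LRU->MRU): [dog eel lime cat elk]
  24. access berry: MISS, evict dog. Cache (LRU->MRU): [eel lime cat elk berry]
  25. access eel: HIT. Cache (LRU->MRU): [lime cat elk berry eel]
  26. access lime: HIT. Cache (LRU->MRU): [cat elk berry eel lime]
  27. access cat: HIT. Cache (LRU->MRU): [elk berry eel lime cat]
  28. access cat: HIT. Cache (LRU->MRU): [elk berry eel lime cat]
  29. access berry: HIT. Cache (LRU->MRU): [elk eel lime cat berry]
  30. access berry: HIT. Cache (LRU->MRU): [elk eel lime cat berry]
  31. access cat: HIT. Cache (LRU->MRU): [elk eel lime berry cat]
  32. access cat: HIT. Cache (LRU->MRU): [elk eel lime berry cat]
  33. access eel: HIT. Cache (LRU->MRU): [elk lime berry cat eel]
  34. access berry: HIT. Cache (LRU->MRU): [elk lime cat eel berry]
  35. access dog: MISS, evict elk. Cache (LRU->MRU): [lime cat eel berry dog]
  36. access cat: HIT. Cache (LRU->MRU): [lime eel berry dog cat]
  37. access dog: HIT. Cache (LRU->MRU): [lime eel berry cat dog]
Total: 29 hits, 8 misses, 3 evictions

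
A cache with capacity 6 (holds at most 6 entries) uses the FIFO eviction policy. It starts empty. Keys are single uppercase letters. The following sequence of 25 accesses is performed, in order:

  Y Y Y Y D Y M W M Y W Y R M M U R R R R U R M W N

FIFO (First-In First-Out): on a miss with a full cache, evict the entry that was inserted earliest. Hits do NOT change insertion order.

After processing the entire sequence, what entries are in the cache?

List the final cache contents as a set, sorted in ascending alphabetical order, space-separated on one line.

Answer: D M N R U W

Derivation:
FIFO simulation (capacity=6):
  1. access Y: MISS. Cache (old->new): [Y]
  2. access Y: HIT. Cache (old->new): [Y]
  3. access Y: HIT. Cache (old->new): [Y]
  4. access Y: HIT. Cache (old->new): [Y]
  5. access D: MISS. Cache (old->new): [Y D]
  6. access Y: HIT. Cache (old->new): [Y D]
  7. access M: MISS. Cache (old->new): [Y D M]
  8. access W: MISS. Cache (old->new): [Y D M W]
  9. access M: HIT. Cache (old->new): [Y D M W]
  10. access Y: HIT. Cache (old->new): [Y D M W]
  11. access W: HIT. Cache (old->new): [Y D M W]
  12. access Y: HIT. Cache (old->new): [Y D M W]
  13. access R: MISS. Cache (old->new): [Y D M W R]
  14. access M: HIT. Cache (old->new): [Y D M W R]
  15. access M: HIT. Cache (old->new): [Y D M W R]
  16. access U: MISS. Cache (old->new): [Y D M W R U]
  17. access R: HIT. Cache (old->new): [Y D M W R U]
  18. access R: HIT. Cache (old->new): [Y D M W R U]
  19. access R: HIT. Cache (old->new): [Y D M W R U]
  20. access R: HIT. Cache (old->new): [Y D M W R U]
  21. access U: HIT. Cache (old->new): [Y D M W R U]
  22. access R: HIT. Cache (old->new): [Y D M W R U]
  23. access M: HIT. Cache (old->new): [Y D M W R U]
  24. access W: HIT. Cache (old->new): [Y D M W R U]
  25. access N: MISS, evict Y. Cache (old->new): [D M W R U N]
Total: 18 hits, 7 misses, 1 evictions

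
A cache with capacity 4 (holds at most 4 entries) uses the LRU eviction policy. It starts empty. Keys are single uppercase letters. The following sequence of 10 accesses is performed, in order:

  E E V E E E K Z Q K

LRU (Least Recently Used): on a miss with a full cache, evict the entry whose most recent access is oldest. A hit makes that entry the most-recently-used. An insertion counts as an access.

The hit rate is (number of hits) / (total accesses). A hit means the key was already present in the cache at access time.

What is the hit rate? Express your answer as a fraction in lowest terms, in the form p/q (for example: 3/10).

Answer: 1/2

Derivation:
LRU simulation (capacity=4):
  1. access E: MISS. Cache (LRU->MRU): [E]
  2. access E: HIT. Cache (LRU->MRU): [E]
  3. access V: MISS. Cache (LRU->MRU): [E V]
  4. access E: HIT. Cache (LRU->MRU): [V E]
  5. access E: HIT. Cache (LRU->MRU): [V E]
  6. access E: HIT. Cache (LRU->MRU): [V E]
  7. access K: MISS. Cache (LRU->MRU): [V E K]
  8. access Z: MISS. Cache (LRU->MRU): [V E K Z]
  9. access Q: MISS, evict V. Cache (LRU->MRU): [E K Z Q]
  10. access K: HIT. Cache (LRU->MRU): [E Z Q K]
Total: 5 hits, 5 misses, 1 evictions

Hit rate = 5/10 = 1/2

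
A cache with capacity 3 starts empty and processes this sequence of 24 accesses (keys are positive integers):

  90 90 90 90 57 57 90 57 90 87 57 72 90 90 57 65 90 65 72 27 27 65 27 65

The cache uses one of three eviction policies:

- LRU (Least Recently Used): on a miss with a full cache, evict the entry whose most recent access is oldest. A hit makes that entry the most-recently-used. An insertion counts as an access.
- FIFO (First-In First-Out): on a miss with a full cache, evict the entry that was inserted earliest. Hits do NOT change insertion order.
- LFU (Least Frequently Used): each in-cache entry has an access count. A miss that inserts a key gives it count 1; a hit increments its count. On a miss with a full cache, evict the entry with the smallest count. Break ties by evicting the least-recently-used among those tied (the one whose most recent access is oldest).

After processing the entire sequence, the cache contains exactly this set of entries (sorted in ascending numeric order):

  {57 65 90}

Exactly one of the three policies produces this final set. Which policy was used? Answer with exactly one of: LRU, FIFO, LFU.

Simulating under each policy and comparing final sets:
  LRU: final set = {27 65 72} -> differs
  FIFO: final set = {27 65 72} -> differs
  LFU: final set = {57 65 90} -> MATCHES target
Only LFU produces the target set.

Answer: LFU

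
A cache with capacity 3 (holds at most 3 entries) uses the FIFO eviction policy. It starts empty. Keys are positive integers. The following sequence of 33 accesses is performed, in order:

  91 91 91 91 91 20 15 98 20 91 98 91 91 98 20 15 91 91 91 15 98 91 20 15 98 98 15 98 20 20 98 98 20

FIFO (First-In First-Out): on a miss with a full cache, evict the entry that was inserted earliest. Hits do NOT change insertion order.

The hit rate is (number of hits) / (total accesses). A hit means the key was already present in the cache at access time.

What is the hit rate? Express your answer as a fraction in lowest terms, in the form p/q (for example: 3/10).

Answer: 7/11

Derivation:
FIFO simulation (capacity=3):
  1. access 91: MISS. Cache (old->new): [91]
  2. access 91: HIT. Cache (old->new): [91]
  3. access 91: HIT. Cache (old->new): [91]
  4. access 91: HIT. Cache (old->new): [91]
  5. access 91: HIT. Cache (old->new): [91]
  6. access 20: MISS. Cache (old->new): [91 20]
  7. access 15: MISS. Cache (old->new): [91 20 15]
  8. access 98: MISS, evict 91. Cache (old->new): [20 15 98]
  9. access 20: HIT. Cache (old->new): [20 15 98]
  10. access 91: MISS, evict 20. Cache (old->new): [15 98 91]
  11. access 98: HIT. Cache (old->new): [15 98 91]
  12. access 91: HIT. Cache (old->new): [15 98 91]
  13. access 91: HIT. Cache (old->new): [15 98 91]
  14. access 98: HIT. Cache (old->new): [15 98 91]
  15. access 20: MISS, evict 15. Cache (old->new): [98 91 20]
  16. access 15: MISS, evict 98. Cache (old->new): [91 20 15]
  17. access 91: HIT. Cache (old->new): [91 20 15]
  18. access 91: HIT. Cache (old->new): [91 20 15]
  19. access 91: HIT. Cache (old->new): [91 20 15]
  20. access 15: HIT. Cache (old->new): [91 20 15]
  21. access 98: MISS, evict 91. Cache (old->new): [20 15 98]
  22. access 91: MISS, evict 20. Cache (old->new): [15 98 91]
  23. access 20: MISS, evict 15. Cache (old->new): [98 91 20]
  24. access 15: MISS, evict 98. Cache (old->new): [91 20 15]
  25. access 98: MISS, evict 91. Cache (old->new): [20 15 98]
  26. access 98: HIT. Cache (old->new): [20 15 98]
  27. access 15: HIT. Cache (old->new): [20 15 98]
  28. access 98: HIT. Cache (old->new): [20 15 98]
  29. access 20: HIT. Cache (old->new): [20 15 98]
  30. access 20: HIT. Cache (old->new): [20 15 98]
  31. access 98: HIT. Cache (old->new): [20 15 98]
  32. access 98: HIT. Cache (old->new): [20 15 98]
  33. access 20: HIT. Cache (old->new): [20 15 98]
Total: 21 hits, 12 misses, 9 evictions

Hit rate = 21/33 = 7/11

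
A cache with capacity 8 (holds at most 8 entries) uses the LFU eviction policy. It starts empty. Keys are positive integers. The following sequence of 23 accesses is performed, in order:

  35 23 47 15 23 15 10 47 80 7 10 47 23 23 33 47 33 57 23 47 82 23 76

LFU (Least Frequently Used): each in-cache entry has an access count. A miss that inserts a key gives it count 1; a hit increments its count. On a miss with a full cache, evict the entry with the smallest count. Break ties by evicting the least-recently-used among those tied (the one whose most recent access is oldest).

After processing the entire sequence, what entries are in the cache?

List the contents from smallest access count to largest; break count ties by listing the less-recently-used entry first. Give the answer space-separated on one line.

LFU simulation (capacity=8):
  1. access 35: MISS. Cache: [35(c=1)]
  2. access 23: MISS. Cache: [35(c=1) 23(c=1)]
  3. access 47: MISS. Cache: [35(c=1) 23(c=1) 47(c=1)]
  4. access 15: MISS. Cache: [35(c=1) 23(c=1) 47(c=1) 15(c=1)]
  5. access 23: HIT, count now 2. Cache: [35(c=1) 47(c=1) 15(c=1) 23(c=2)]
  6. access 15: HIT, count now 2. Cache: [35(c=1) 47(c=1) 23(c=2) 15(c=2)]
  7. access 10: MISS. Cache: [35(c=1) 47(c=1) 10(c=1) 23(c=2) 15(c=2)]
  8. access 47: HIT, count now 2. Cache: [35(c=1) 10(c=1) 23(c=2) 15(c=2) 47(c=2)]
  9. access 80: MISS. Cache: [35(c=1) 10(c=1) 80(c=1) 23(c=2) 15(c=2) 47(c=2)]
  10. access 7: MISS. Cache: [35(c=1) 10(c=1) 80(c=1) 7(c=1) 23(c=2) 15(c=2) 47(c=2)]
  11. access 10: HIT, count now 2. Cache: [35(c=1) 80(c=1) 7(c=1) 23(c=2) 15(c=2) 47(c=2) 10(c=2)]
  12. access 47: HIT, count now 3. Cache: [35(c=1) 80(c=1) 7(c=1) 23(c=2) 15(c=2) 10(c=2) 47(c=3)]
  13. access 23: HIT, count now 3. Cache: [35(c=1) 80(c=1) 7(c=1) 15(c=2) 10(c=2) 47(c=3) 23(c=3)]
  14. access 23: HIT, count now 4. Cache: [35(c=1) 80(c=1) 7(c=1) 15(c=2) 10(c=2) 47(c=3) 23(c=4)]
  15. access 33: MISS. Cache: [35(c=1) 80(c=1) 7(c=1) 33(c=1) 15(c=2) 10(c=2) 47(c=3) 23(c=4)]
  16. access 47: HIT, count now 4. Cache: [35(c=1) 80(c=1) 7(c=1) 33(c=1) 15(c=2) 10(c=2) 23(c=4) 47(c=4)]
  17. access 33: HIT, count now 2. Cache: [35(c=1) 80(c=1) 7(c=1) 15(c=2) 10(c=2) 33(c=2) 23(c=4) 47(c=4)]
  18. access 57: MISS, evict 35(c=1). Cache: [80(c=1) 7(c=1) 57(c=1) 15(c=2) 10(c=2) 33(c=2) 23(c=4) 47(c=4)]
  19. access 23: HIT, count now 5. Cache: [80(c=1) 7(c=1) 57(c=1) 15(c=2) 10(c=2) 33(c=2) 47(c=4) 23(c=5)]
  20. access 47: HIT, count now 5. Cache: [80(c=1) 7(c=1) 57(c=1) 15(c=2) 10(c=2) 33(c=2) 23(c=5) 47(c=5)]
  21. access 82: MISS, evict 80(c=1). Cache: [7(c=1) 57(c=1) 82(c=1) 15(c=2) 10(c=2) 33(c=2) 23(c=5) 47(c=5)]
  22. access 23: HIT, count now 6. Cache: [7(c=1) 57(c=1) 82(c=1) 15(c=2) 10(c=2) 33(c=2) 47(c=5) 23(c=6)]
  23. access 76: MISS, evict 7(c=1). Cache: [57(c=1) 82(c=1) 76(c=1) 15(c=2) 10(c=2) 33(c=2) 47(c=5) 23(c=6)]
Total: 12 hits, 11 misses, 3 evictions

Answer: 57 82 76 15 10 33 47 23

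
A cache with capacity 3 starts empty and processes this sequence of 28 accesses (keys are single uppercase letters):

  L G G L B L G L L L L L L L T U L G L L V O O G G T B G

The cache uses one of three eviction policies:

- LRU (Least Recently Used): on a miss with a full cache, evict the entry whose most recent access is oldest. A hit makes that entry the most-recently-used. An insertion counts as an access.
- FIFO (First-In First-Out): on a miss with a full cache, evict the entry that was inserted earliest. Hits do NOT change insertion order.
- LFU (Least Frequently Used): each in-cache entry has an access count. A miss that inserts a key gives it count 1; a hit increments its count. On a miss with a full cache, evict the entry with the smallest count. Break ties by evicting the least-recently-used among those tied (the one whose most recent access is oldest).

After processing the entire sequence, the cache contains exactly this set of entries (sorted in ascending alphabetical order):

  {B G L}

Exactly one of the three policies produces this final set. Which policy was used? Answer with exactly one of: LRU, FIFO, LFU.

Simulating under each policy and comparing final sets:
  LRU: final set = {B G T} -> differs
  FIFO: final set = {B G T} -> differs
  LFU: final set = {B G L} -> MATCHES target
Only LFU produces the target set.

Answer: LFU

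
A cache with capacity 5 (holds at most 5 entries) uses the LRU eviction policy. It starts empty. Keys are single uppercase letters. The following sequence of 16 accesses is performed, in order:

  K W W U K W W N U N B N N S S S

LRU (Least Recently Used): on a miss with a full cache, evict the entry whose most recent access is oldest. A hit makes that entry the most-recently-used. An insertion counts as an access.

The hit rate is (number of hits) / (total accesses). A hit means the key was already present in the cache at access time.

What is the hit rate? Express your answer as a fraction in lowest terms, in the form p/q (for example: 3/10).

LRU simulation (capacity=5):
  1. access K: MISS. Cache (LRU->MRU): [K]
  2. access W: MISS. Cache (LRU->MRU): [K W]
  3. access W: HIT. Cache (LRU->MRU): [K W]
  4. access U: MISS. Cache (LRU->MRU): [K W U]
  5. access K: HIT. Cache (LRU->MRU): [W U K]
  6. access W: HIT. Cache (LRU->MRU): [U K W]
  7. access W: HIT. Cache (LRU->MRU): [U K W]
  8. access N: MISS. Cache (LRU->MRU): [U K W N]
  9. access U: HIT. Cache (LRU->MRU): [K W N U]
  10. access N: HIT. Cache (LRU->MRU): [K W U N]
  11. access B: MISS. Cache (LRU->MRU): [K W U N B]
  12. access N: HIT. Cache (LRU->MRU): [K W U B N]
  13. access N: HIT. Cache (LRU->MRU): [K W U B N]
  14. access S: MISS, evict K. Cache (LRU->MRU): [W U B N S]
  15. access S: HIT. Cache (LRU->MRU): [W U B N S]
  16. access S: HIT. Cache (LRU->MRU): [W U B N S]
Total: 10 hits, 6 misses, 1 evictions

Hit rate = 10/16 = 5/8

Answer: 5/8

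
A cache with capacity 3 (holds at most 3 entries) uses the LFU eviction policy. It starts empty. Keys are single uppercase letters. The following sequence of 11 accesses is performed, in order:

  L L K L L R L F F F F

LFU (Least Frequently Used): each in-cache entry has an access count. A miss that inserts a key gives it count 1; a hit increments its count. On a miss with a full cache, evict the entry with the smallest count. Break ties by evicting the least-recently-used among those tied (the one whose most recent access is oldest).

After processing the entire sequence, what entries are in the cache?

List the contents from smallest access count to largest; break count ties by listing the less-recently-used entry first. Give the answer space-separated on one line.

Answer: R F L

Derivation:
LFU simulation (capacity=3):
  1. access L: MISS. Cache: [L(c=1)]
  2. access L: HIT, count now 2. Cache: [L(c=2)]
  3. access K: MISS. Cache: [K(c=1) L(c=2)]
  4. access L: HIT, count now 3. Cache: [K(c=1) L(c=3)]
  5. access L: HIT, count now 4. Cache: [K(c=1) L(c=4)]
  6. access R: MISS. Cache: [K(c=1) R(c=1) L(c=4)]
  7. access L: HIT, count now 5. Cache: [K(c=1) R(c=1) L(c=5)]
  8. access F: MISS, evict K(c=1). Cache: [R(c=1) F(c=1) L(c=5)]
  9. access F: HIT, count now 2. Cache: [R(c=1) F(c=2) L(c=5)]
  10. access F: HIT, count now 3. Cache: [R(c=1) F(c=3) L(c=5)]
  11. access F: HIT, count now 4. Cache: [R(c=1) F(c=4) L(c=5)]
Total: 7 hits, 4 misses, 1 evictions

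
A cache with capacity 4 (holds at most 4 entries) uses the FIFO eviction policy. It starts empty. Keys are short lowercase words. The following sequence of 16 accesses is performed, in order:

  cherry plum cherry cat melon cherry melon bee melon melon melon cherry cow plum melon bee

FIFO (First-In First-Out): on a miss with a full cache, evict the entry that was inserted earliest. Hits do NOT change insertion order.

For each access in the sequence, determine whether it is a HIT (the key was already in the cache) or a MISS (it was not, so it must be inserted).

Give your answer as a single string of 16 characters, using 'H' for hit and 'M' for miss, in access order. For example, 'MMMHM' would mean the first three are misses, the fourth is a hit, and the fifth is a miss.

FIFO simulation (capacity=4):
  1. access cherry: MISS. Cache (old->new): [cherry]
  2. access plum: MISS. Cache (old->new): [cherry plum]
  3. access cherry: HIT. Cache (old->new): [cherry plum]
  4. access cat: MISS. Cache (old->new): [cherry plum cat]
  5. access melon: MISS. Cache (old->new): [cherry plum cat melon]
  6. access cherry: HIT. Cache (old->new): [cherry plum cat melon]
  7. access melon: HIT. Cache (old->new): [cherry plum cat melon]
  8. access bee: MISS, evict cherry. Cache (old->new): [plum cat melon bee]
  9. access melon: HIT. Cache (old->new): [plum cat melon bee]
  10. access melon: HIT. Cache (old->new): [plum cat melon bee]
  11. access melon: HIT. Cache (old->new): [plum cat melon bee]
  12. access cherry: MISS, evict plum. Cache (old->new): [cat melon bee cherry]
  13. access cow: MISS, evict cat. Cache (old->new): [melon bee cherry cow]
  14. access plum: MISS, evict melon. Cache (old->new): [bee cherry cow plum]
  15. access melon: MISS, evict bee. Cache (old->new): [cherry cow plum melon]
  16. access bee: MISS, evict cherry. Cache (old->new): [cow plum melon bee]
Total: 6 hits, 10 misses, 6 evictions

Answer: MMHMMHHMHHHMMMMM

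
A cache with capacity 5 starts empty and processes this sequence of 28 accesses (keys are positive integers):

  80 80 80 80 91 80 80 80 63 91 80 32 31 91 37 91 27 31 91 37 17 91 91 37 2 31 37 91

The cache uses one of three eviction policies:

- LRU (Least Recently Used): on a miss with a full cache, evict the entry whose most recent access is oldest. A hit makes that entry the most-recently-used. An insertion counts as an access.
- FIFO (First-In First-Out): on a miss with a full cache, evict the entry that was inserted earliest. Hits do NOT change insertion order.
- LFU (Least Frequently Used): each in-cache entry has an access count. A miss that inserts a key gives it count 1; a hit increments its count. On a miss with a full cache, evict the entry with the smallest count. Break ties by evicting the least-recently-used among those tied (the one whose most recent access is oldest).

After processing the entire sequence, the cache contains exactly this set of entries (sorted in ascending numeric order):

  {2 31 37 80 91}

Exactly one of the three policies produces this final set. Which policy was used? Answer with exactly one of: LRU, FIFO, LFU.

Simulating under each policy and comparing final sets:
  LRU: final set = {2 17 31 37 91} -> differs
  FIFO: final set = {2 17 31 37 91} -> differs
  LFU: final set = {2 31 37 80 91} -> MATCHES target
Only LFU produces the target set.

Answer: LFU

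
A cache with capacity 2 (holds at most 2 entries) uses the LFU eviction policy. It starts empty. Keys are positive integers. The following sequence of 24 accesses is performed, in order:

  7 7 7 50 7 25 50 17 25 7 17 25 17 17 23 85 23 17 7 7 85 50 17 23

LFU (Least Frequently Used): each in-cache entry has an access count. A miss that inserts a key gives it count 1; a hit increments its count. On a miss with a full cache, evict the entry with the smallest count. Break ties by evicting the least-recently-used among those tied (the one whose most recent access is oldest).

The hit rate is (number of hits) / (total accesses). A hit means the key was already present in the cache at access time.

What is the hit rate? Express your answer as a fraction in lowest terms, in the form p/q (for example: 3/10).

LFU simulation (capacity=2):
  1. access 7: MISS. Cache: [7(c=1)]
  2. access 7: HIT, count now 2. Cache: [7(c=2)]
  3. access 7: HIT, count now 3. Cache: [7(c=3)]
  4. access 50: MISS. Cache: [50(c=1) 7(c=3)]
  5. access 7: HIT, count now 4. Cache: [50(c=1) 7(c=4)]
  6. access 25: MISS, evict 50(c=1). Cache: [25(c=1) 7(c=4)]
  7. access 50: MISS, evict 25(c=1). Cache: [50(c=1) 7(c=4)]
  8. access 17: MISS, evict 50(c=1). Cache: [17(c=1) 7(c=4)]
  9. access 25: MISS, evict 17(c=1). Cache: [25(c=1) 7(c=4)]
  10. access 7: HIT, count now 5. Cache: [25(c=1) 7(c=5)]
  11. access 17: MISS, evict 25(c=1). Cache: [17(c=1) 7(c=5)]
  12. access 25: MISS, evict 17(c=1). Cache: [25(c=1) 7(c=5)]
  13. access 17: MISS, evict 25(c=1). Cache: [17(c=1) 7(c=5)]
  14. access 17: HIT, count now 2. Cache: [17(c=2) 7(c=5)]
  15. access 23: MISS, evict 17(c=2). Cache: [23(c=1) 7(c=5)]
  16. access 85: MISS, evict 23(c=1). Cache: [85(c=1) 7(c=5)]
  17. access 23: MISS, evict 85(c=1). Cache: [23(c=1) 7(c=5)]
  18. access 17: MISS, evict 23(c=1). Cache: [17(c=1) 7(c=5)]
  19. access 7: HIT, count now 6. Cache: [17(c=1) 7(c=6)]
  20. access 7: HIT, count now 7. Cache: [17(c=1) 7(c=7)]
  21. access 85: MISS, evict 17(c=1). Cache: [85(c=1) 7(c=7)]
  22. access 50: MISS, evict 85(c=1). Cache: [50(c=1) 7(c=7)]
  23. access 17: MISS, evict 50(c=1). Cache: [17(c=1) 7(c=7)]
  24. access 23: MISS, evict 17(c=1). Cache: [23(c=1) 7(c=7)]
Total: 7 hits, 17 misses, 15 evictions

Hit rate = 7/24

Answer: 7/24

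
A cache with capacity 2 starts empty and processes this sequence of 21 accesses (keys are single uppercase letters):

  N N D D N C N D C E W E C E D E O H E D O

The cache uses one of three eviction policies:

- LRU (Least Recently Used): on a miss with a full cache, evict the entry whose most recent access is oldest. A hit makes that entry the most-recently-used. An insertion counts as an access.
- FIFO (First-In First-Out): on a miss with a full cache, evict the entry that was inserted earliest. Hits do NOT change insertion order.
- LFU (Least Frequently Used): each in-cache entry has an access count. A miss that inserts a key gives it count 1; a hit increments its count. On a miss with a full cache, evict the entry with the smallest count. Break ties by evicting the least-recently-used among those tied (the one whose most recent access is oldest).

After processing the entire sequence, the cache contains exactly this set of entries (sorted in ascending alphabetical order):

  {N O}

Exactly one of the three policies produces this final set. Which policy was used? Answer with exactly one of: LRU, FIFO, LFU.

Answer: LFU

Derivation:
Simulating under each policy and comparing final sets:
  LRU: final set = {D O} -> differs
  FIFO: final set = {D O} -> differs
  LFU: final set = {N O} -> MATCHES target
Only LFU produces the target set.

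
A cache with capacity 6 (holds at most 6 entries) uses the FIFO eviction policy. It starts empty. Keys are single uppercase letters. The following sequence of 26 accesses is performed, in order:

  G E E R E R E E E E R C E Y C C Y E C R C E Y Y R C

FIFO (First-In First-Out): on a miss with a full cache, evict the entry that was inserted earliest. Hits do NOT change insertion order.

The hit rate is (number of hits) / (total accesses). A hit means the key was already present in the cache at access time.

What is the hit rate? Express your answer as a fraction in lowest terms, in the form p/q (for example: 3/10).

FIFO simulation (capacity=6):
  1. access G: MISS. Cache (old->new): [G]
  2. access E: MISS. Cache (old->new): [G E]
  3. access E: HIT. Cache (old->new): [G E]
  4. access R: MISS. Cache (old->new): [G E R]
  5. access E: HIT. Cache (old->new): [G E R]
  6. access R: HIT. Cache (old->new): [G E R]
  7. access E: HIT. Cache (old->new): [G E R]
  8. access E: HIT. Cache (old->new): [G E R]
  9. access E: HIT. Cache (old->new): [G E R]
  10. access E: HIT. Cache (old->new): [G E R]
  11. access R: HIT. Cache (old->new): [G E R]
  12. access C: MISS. Cache (old->new): [G E R C]
  13. access E: HIT. Cache (old->new): [G E R C]
  14. access Y: MISS. Cache (old->new): [G E R C Y]
  15. access C: HIT. Cache (old->new): [G E R C Y]
  16. access C: HIT. Cache (old->new): [G E R C Y]
  17. access Y: HIT. Cache (old->new): [G E R C Y]
  18. access E: HIT. Cache (old->new): [G E R C Y]
  19. access C: HIT. Cache (old->new): [G E R C Y]
  20. access R: HIT. Cache (old->new): [G E R C Y]
  21. access C: HIT. Cache (old->new): [G E R C Y]
  22. access E: HIT. Cache (old->new): [G E R C Y]
  23. access Y: HIT. Cache (old->new): [G E R C Y]
  24. access Y: HIT. Cache (old->new): [G E R C Y]
  25. access R: HIT. Cache (old->new): [G E R C Y]
  26. access C: HIT. Cache (old->new): [G E R C Y]
Total: 21 hits, 5 misses, 0 evictions

Hit rate = 21/26

Answer: 21/26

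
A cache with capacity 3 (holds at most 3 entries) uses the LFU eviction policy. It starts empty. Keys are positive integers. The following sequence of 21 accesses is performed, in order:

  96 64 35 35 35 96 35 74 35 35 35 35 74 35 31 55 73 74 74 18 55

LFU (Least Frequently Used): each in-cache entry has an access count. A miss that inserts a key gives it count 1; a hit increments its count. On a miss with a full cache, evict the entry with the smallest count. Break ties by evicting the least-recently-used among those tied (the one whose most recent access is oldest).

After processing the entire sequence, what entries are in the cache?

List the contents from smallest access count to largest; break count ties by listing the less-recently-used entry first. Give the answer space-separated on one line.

Answer: 55 74 35

Derivation:
LFU simulation (capacity=3):
  1. access 96: MISS. Cache: [96(c=1)]
  2. access 64: MISS. Cache: [96(c=1) 64(c=1)]
  3. access 35: MISS. Cache: [96(c=1) 64(c=1) 35(c=1)]
  4. access 35: HIT, count now 2. Cache: [96(c=1) 64(c=1) 35(c=2)]
  5. access 35: HIT, count now 3. Cache: [96(c=1) 64(c=1) 35(c=3)]
  6. access 96: HIT, count now 2. Cache: [64(c=1) 96(c=2) 35(c=3)]
  7. access 35: HIT, count now 4. Cache: [64(c=1) 96(c=2) 35(c=4)]
  8. access 74: MISS, evict 64(c=1). Cache: [74(c=1) 96(c=2) 35(c=4)]
  9. access 35: HIT, count now 5. Cache: [74(c=1) 96(c=2) 35(c=5)]
  10. access 35: HIT, count now 6. Cache: [74(c=1) 96(c=2) 35(c=6)]
  11. access 35: HIT, count now 7. Cache: [74(c=1) 96(c=2) 35(c=7)]
  12. access 35: HIT, count now 8. Cache: [74(c=1) 96(c=2) 35(c=8)]
  13. access 74: HIT, count now 2. Cache: [96(c=2) 74(c=2) 35(c=8)]
  14. access 35: HIT, count now 9. Cache: [96(c=2) 74(c=2) 35(c=9)]
  15. access 31: MISS, evict 96(c=2). Cache: [31(c=1) 74(c=2) 35(c=9)]
  16. access 55: MISS, evict 31(c=1). Cache: [55(c=1) 74(c=2) 35(c=9)]
  17. access 73: MISS, evict 55(c=1). Cache: [73(c=1) 74(c=2) 35(c=9)]
  18. access 74: HIT, count now 3. Cache: [73(c=1) 74(c=3) 35(c=9)]
  19. access 74: HIT, count now 4. Cache: [73(c=1) 74(c=4) 35(c=9)]
  20. access 18: MISS, evict 73(c=1). Cache: [18(c=1) 74(c=4) 35(c=9)]
  21. access 55: MISS, evict 18(c=1). Cache: [55(c=1) 74(c=4) 35(c=9)]
Total: 12 hits, 9 misses, 6 evictions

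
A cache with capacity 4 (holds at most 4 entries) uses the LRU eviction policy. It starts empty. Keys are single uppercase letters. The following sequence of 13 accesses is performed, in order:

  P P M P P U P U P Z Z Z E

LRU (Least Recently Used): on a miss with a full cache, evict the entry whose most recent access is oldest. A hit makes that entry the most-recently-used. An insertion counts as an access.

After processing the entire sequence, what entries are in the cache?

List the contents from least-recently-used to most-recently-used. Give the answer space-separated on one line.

Answer: U P Z E

Derivation:
LRU simulation (capacity=4):
  1. access P: MISS. Cache (LRU->MRU): [P]
  2. access P: HIT. Cache (LRU->MRU): [P]
  3. access M: MISS. Cache (LRU->MRU): [P M]
  4. access P: HIT. Cache (LRU->MRU): [M P]
  5. access P: HIT. Cache (LRU->MRU): [M P]
  6. access U: MISS. Cache (LRU->MRU): [M P U]
  7. access P: HIT. Cache (LRU->MRU): [M U P]
  8. access U: HIT. Cache (LRU->MRU): [M P U]
  9. access P: HIT. Cache (LRU->MRU): [M U P]
  10. access Z: MISS. Cache (LRU->MRU): [M U P Z]
  11. access Z: HIT. Cache (LRU->MRU): [M U P Z]
  12. access Z: HIT. Cache (LRU->MRU): [M U P Z]
  13. access E: MISS, evict M. Cache (LRU->MRU): [U P Z E]
Total: 8 hits, 5 misses, 1 evictions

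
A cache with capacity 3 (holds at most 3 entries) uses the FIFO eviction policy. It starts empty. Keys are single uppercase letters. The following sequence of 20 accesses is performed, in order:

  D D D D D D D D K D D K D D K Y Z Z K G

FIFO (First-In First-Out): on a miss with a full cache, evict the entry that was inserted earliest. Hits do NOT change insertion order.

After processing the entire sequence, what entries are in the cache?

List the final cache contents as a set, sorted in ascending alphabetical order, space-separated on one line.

Answer: G Y Z

Derivation:
FIFO simulation (capacity=3):
  1. access D: MISS. Cache (old->new): [D]
  2. access D: HIT. Cache (old->new): [D]
  3. access D: HIT. Cache (old->new): [D]
  4. access D: HIT. Cache (old->new): [D]
  5. access D: HIT. Cache (old->new): [D]
  6. access D: HIT. Cache (old->new): [D]
  7. access D: HIT. Cache (old->new): [D]
  8. access D: HIT. Cache (old->new): [D]
  9. access K: MISS. Cache (old->new): [D K]
  10. access D: HIT. Cache (old->new): [D K]
  11. access D: HIT. Cache (old->new): [D K]
  12. access K: HIT. Cache (old->new): [D K]
  13. access D: HIT. Cache (old->new): [D K]
  14. access D: HIT. Cache (old->new): [D K]
  15. access K: HIT. Cache (old->new): [D K]
  16. access Y: MISS. Cache (old->new): [D K Y]
  17. access Z: MISS, evict D. Cache (old->new): [K Y Z]
  18. access Z: HIT. Cache (old->new): [K Y Z]
  19. access K: HIT. Cache (old->new): [K Y Z]
  20. access G: MISS, evict K. Cache (old->new): [Y Z G]
Total: 15 hits, 5 misses, 2 evictions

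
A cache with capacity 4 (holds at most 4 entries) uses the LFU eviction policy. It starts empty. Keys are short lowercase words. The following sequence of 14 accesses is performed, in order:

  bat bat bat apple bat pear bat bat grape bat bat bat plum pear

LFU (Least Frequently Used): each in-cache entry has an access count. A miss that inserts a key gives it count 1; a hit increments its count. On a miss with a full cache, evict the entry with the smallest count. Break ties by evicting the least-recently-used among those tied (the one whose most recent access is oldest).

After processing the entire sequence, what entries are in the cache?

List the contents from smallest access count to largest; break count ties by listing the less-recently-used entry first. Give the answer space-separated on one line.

Answer: grape plum pear bat

Derivation:
LFU simulation (capacity=4):
  1. access bat: MISS. Cache: [bat(c=1)]
  2. access bat: HIT, count now 2. Cache: [bat(c=2)]
  3. access bat: HIT, count now 3. Cache: [bat(c=3)]
  4. access apple: MISS. Cache: [apple(c=1) bat(c=3)]
  5. access bat: HIT, count now 4. Cache: [apple(c=1) bat(c=4)]
  6. access pear: MISS. Cache: [apple(c=1) pear(c=1) bat(c=4)]
  7. access bat: HIT, count now 5. Cache: [apple(c=1) pear(c=1) bat(c=5)]
  8. access bat: HIT, count now 6. Cache: [apple(c=1) pear(c=1) bat(c=6)]
  9. access grape: MISS. Cache: [apple(c=1) pear(c=1) grape(c=1) bat(c=6)]
  10. access bat: HIT, count now 7. Cache: [apple(c=1) pear(c=1) grape(c=1) bat(c=7)]
  11. access bat: HIT, count now 8. Cache: [apple(c=1) pear(c=1) grape(c=1) bat(c=8)]
  12. access bat: HIT, count now 9. Cache: [apple(c=1) pear(c=1) grape(c=1) bat(c=9)]
  13. access plum: MISS, evict apple(c=1). Cache: [pear(c=1) grape(c=1) plum(c=1) bat(c=9)]
  14. access pear: HIT, count now 2. Cache: [grape(c=1) plum(c=1) pear(c=2) bat(c=9)]
Total: 9 hits, 5 misses, 1 evictions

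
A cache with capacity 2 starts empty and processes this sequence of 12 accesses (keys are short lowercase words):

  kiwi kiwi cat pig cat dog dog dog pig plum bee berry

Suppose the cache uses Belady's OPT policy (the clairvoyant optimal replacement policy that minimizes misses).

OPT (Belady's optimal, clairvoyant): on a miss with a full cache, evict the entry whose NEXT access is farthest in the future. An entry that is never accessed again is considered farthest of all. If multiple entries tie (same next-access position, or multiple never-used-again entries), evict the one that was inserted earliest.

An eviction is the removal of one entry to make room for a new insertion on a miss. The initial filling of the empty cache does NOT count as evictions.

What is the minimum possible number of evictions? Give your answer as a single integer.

OPT (Belady) simulation (capacity=2):
  1. access kiwi: MISS. Cache: [kiwi]
  2. access kiwi: HIT. Next use of kiwi: never. Cache: [kiwi]
  3. access cat: MISS. Cache: [kiwi cat]
  4. access pig: MISS, evict kiwi (next use: never). Cache: [cat pig]
  5. access cat: HIT. Next use of cat: never. Cache: [cat pig]
  6. access dog: MISS, evict cat (next use: never). Cache: [pig dog]
  7. access dog: HIT. Next use of dog: step 8. Cache: [pig dog]
  8. access dog: HIT. Next use of dog: never. Cache: [pig dog]
  9. access pig: HIT. Next use of pig: never. Cache: [pig dog]
  10. access plum: MISS, evict pig (next use: never). Cache: [dog plum]
  11. access bee: MISS, evict dog (next use: never). Cache: [plum bee]
  12. access berry: MISS, evict plum (next use: never). Cache: [bee berry]
Total: 5 hits, 7 misses, 5 evictions

Answer: 5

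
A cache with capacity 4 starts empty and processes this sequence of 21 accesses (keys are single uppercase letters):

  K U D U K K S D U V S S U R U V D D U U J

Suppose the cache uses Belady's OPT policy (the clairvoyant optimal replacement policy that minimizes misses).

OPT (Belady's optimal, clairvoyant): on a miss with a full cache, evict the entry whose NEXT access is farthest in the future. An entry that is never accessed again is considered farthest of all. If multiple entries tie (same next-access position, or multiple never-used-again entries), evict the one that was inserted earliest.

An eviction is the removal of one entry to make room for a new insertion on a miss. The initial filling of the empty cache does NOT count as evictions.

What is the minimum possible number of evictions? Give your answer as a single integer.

Answer: 3

Derivation:
OPT (Belady) simulation (capacity=4):
  1. access K: MISS. Cache: [K]
  2. access U: MISS. Cache: [K U]
  3. access D: MISS. Cache: [K U D]
  4. access U: HIT. Next use of U: step 9. Cache: [K U D]
  5. access K: HIT. Next use of K: step 6. Cache: [K U D]
  6. access K: HIT. Next use of K: never. Cache: [K U D]
  7. access S: MISS. Cache: [K U D S]
  8. access D: HIT. Next use of D: step 17. Cache: [K U D S]
  9. access U: HIT. Next use of U: step 13. Cache: [K U D S]
  10. access V: MISS, evict K (next use: never). Cache: [U D S V]
  11. access S: HIT. Next use of S: step 12. Cache: [U D S V]
  12. access S: HIT. Next use of S: never. Cache: [U D S V]
  13. access U: HIT. Next use of U: step 15. Cache: [U D S V]
  14. access R: MISS, evict S (next use: never). Cache: [U D V R]
  15. access U: HIT. Next use of U: step 19. Cache: [U D V R]
  16. access V: HIT. Next use of V: never. Cache: [U D V R]
  17. access D: HIT. Next use of D: step 18. Cache: [U D V R]
  18. access D: HIT. Next use of D: never. Cache: [U D V R]
  19. access U: HIT. Next use of U: step 20. Cache: [U D V R]
  20. access U: HIT. Next use of U: never. Cache: [U D V R]
  21. access J: MISS, evict U (next use: never). Cache: [D V R J]
Total: 14 hits, 7 misses, 3 evictions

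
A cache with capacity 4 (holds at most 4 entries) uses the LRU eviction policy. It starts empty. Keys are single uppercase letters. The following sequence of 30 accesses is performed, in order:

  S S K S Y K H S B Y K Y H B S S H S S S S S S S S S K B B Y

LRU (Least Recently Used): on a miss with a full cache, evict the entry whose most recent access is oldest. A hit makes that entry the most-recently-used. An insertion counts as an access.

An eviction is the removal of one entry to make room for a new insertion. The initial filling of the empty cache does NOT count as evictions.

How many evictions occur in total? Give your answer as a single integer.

LRU simulation (capacity=4):
  1. access S: MISS. Cache (LRU->MRU): [S]
  2. access S: HIT. Cache (LRU->MRU): [S]
  3. access K: MISS. Cache (LRU->MRU): [S K]
  4. access S: HIT. Cache (LRU->MRU): [K S]
  5. access Y: MISS. Cache (LRU->MRU): [K S Y]
  6. access K: HIT. Cache (LRU->MRU): [S Y K]
  7. access H: MISS. Cache (LRU->MRU): [S Y K H]
  8. access S: HIT. Cache (LRU->MRU): [Y K H S]
  9. access B: MISS, evict Y. Cache (LRU->MRU): [K H S B]
  10. access Y: MISS, evict K. Cache (LRU->MRU): [H S B Y]
  11. access K: MISS, evict H. Cache (LRU->MRU): [S B Y K]
  12. access Y: HIT. Cache (LRU->MRU): [S B K Y]
  13. access H: MISS, evict S. Cache (LRU->MRU): [B K Y H]
  14. access B: HIT. Cache (LRU->MRU): [K Y H B]
  15. access S: MISS, evict K. Cache (LRU->MRU): [Y H B S]
  16. access S: HIT. Cache (LRU->MRU): [Y H B S]
  17. access H: HIT. Cache (LRU->MRU): [Y B S H]
  18. access S: HIT. Cache (LRU->MRU): [Y B H S]
  19. access S: HIT. Cache (LRU->MRU): [Y B H S]
  20. access S: HIT. Cache (LRU->MRU): [Y B H S]
  21. access S: HIT. Cache (LRU->MRU): [Y B H S]
  22. access S: HIT. Cache (LRU->MRU): [Y B H S]
  23. access S: HIT. Cache (LRU->MRU): [Y B H S]
  24. access S: HIT. Cache (LRU->MRU): [Y B H S]
  25. access S: HIT. Cache (LRU->MRU): [Y B H S]
  26. access S: HIT. Cache (LRU->MRU): [Y B H S]
  27. access K: MISS, evict Y. Cache (LRU->MRU): [B H S K]
  28. access B: HIT. Cache (LRU->MRU): [H S K B]
  29. access B: HIT. Cache (LRU->MRU): [H S K B]
  30. access Y: MISS, evict H. Cache (LRU->MRU): [S K B Y]
Total: 19 hits, 11 misses, 7 evictions

Answer: 7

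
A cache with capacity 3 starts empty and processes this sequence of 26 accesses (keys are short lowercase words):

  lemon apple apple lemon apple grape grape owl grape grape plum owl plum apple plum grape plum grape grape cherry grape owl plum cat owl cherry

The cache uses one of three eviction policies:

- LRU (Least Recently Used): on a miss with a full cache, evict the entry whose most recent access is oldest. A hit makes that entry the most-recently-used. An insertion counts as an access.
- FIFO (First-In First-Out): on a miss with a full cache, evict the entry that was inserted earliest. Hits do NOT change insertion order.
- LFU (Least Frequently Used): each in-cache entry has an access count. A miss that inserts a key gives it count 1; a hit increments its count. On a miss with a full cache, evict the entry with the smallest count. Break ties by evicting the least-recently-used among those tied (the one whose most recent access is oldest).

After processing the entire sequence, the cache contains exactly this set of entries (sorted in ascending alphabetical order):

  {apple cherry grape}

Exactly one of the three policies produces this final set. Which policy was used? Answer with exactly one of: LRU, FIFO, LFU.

Answer: LFU

Derivation:
Simulating under each policy and comparing final sets:
  LRU: final set = {cat cherry owl} -> differs
  FIFO: final set = {cat cherry plum} -> differs
  LFU: final set = {apple cherry grape} -> MATCHES target
Only LFU produces the target set.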